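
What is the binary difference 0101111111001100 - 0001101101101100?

Method 1 - Direct subtraction (column by column from the right: bit − bit − borrow-in; if negative, add 2 and borrow 1 from the next column):
borrow: 0000000011000000
        0101111111001100
-       0001101101101100
------------------------
        0100010001100000

Method 2 - Add two's complement:
Two's complement of 0001101101101100: invert → 1110010010010011, add 1 → 1110010010010100
  0101111111001100
+ 1110010010010100
------------------
 10100010001100000  (end carry out of the top bit = 1)
Discarding the end carry: 0100010001100000
Decimal check:
  0101111111001100 = 16384 + 4096 + 2048 + 1024 + 512 + 256 + 128 + 64 + 8 + 4 = 24524
  0001101101101100 = 4096 + 2048 + 512 + 256 + 64 + 32 + 8 + 4 = 7020
  24524 - 7020 = 17504, and 0100010001100000 = 16384 + 1024 + 64 + 32 = 17504 ✓



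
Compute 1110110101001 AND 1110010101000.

AND: 1 only when both bits are 1
  1110110101001
& 1110010101000
---------------
  1110010101000
Decimal: 7593 & 7336 = 7336



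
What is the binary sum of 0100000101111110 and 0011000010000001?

Add column by column from the right: bit + bit + carry-in; write the sum mod 2, carry 1 when the sum is 2 or 3.
carry:  0000000000000000
        0100000101111110
+       0011000010000001
------------------------
       00111000111111111
(the carry out of the leftmost column, 0, becomes the leading bit)
Decimal check:
  0100000101111110 = 16384 + 256 + 64 + 32 + 16 + 8 + 4 + 2 = 16766
  0011000010000001 = 8192 + 4096 + 128 + 1 = 12417
  16766 + 12417 = 29183, and 00111000111111111 = 16384 + 8192 + 4096 + 256 + 128 + 64 + 32 + 16 + 8 + 4 + 2 + 1 = 29183 ✓



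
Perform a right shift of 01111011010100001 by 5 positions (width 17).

Original: 01111011010100001 (decimal 63137)
Shift right by 5 positions
Drop the 5 low bits; fill with zeros on the left
Result: 00000011110110101 (decimal 1973)
Equivalent: 63137 >> 5 = 63137 ÷ 2^5 = 1973



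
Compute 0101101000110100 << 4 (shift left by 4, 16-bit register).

Original: 0101101000110100 (decimal 23092)
Shift left by 4 positions
Append 4 zeros on the right and drop the 4 high bits that overflow the 16-bit width
Result: 1010001101000000 (decimal 41792)
Equivalent: 23092 << 4 = 23092 × 2^4 = 369472, truncated to 16 bits = 41792



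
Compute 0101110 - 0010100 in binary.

Method 1 - Direct subtraction (column by column from the right: bit − bit − borrow-in; if negative, add 2 and borrow 1 from the next column):
borrow: 0100000
        0101110
-       0010100
---------------
        0011010

Method 2 - Add two's complement:
Two's complement of 0010100: invert → 1101011, add 1 → 1101100
  0101110
+ 1101100
---------
 10011010  (end carry out of the top bit = 1)
Discarding the end carry: 0011010
Decimal check:
  0101110 = 32 + 8 + 4 + 2 = 46
  0010100 = 16 + 4 = 20
  46 - 20 = 26, and 0011010 = 16 + 8 + 2 = 26 ✓



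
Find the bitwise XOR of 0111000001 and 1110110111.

XOR: 1 when bits differ
  0111000001
^ 1110110111
------------
  1001110110
Decimal: 449 ^ 951 = 630



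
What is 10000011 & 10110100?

AND: 1 only when both bits are 1
  10000011
& 10110100
----------
  10000000
Decimal: 131 & 180 = 128



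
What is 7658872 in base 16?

Using repeated division by 16 (digits 10–15 are A–F):
7658872 ÷ 16 = 478679 remainder 8
478679 ÷ 16 = 29917 remainder 7
29917 ÷ 16 = 1869 remainder 13 (D)
1869 ÷ 16 = 116 remainder 13 (D)
116 ÷ 16 = 7 remainder 4
7 ÷ 16 = 0 remainder 7
Reading remainders bottom to top: 74DD78



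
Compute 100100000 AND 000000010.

AND: 1 only when both bits are 1
  100100000
& 000000010
-----------
  000000000
Decimal: 288 & 2 = 0



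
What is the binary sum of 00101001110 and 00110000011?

Add column by column from the right: bit + bit + carry-in; write the sum mod 2, carry 1 when the sum is 2 or 3.
carry:  01000011100
        00101001110
+       00110000011
-------------------
       001011010001
(the carry out of the leftmost column, 0, becomes the leading bit)
Decimal check:
  00101001110 = 256 + 64 + 8 + 4 + 2 = 334
  00110000011 = 256 + 128 + 2 + 1 = 387
  334 + 387 = 721, and 001011010001 = 512 + 128 + 64 + 16 + 1 = 721 ✓



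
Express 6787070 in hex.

Using repeated division by 16 (digits 10–15 are A–F):
6787070 ÷ 16 = 424191 remainder 14 (E)
424191 ÷ 16 = 26511 remainder 15 (F)
26511 ÷ 16 = 1656 remainder 15 (F)
1656 ÷ 16 = 103 remainder 8
103 ÷ 16 = 6 remainder 7
6 ÷ 16 = 0 remainder 6
Reading remainders bottom to top: 678FFE



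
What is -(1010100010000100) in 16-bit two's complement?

Original (sign bit 1, negative): 1010100010000100
Step 1 - Invert all bits: 0101011101111011
Step 2 - Add 1: 0101011101111100
Verification: 1010100010000100 + 0101011101111100 = 10000000000000000; discarding the end carry (carry out of the top bit) leaves the 16-bit value 0000000000000000, as required for x + (-x)



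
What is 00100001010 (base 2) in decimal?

Sum of powers of 2 for each 1-bit:
2^1 + 2^3 + 2^8
= 2 + 8 + 256
= 266



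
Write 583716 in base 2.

Using repeated division by 2:
583716 ÷ 2 = 291858 remainder 0
291858 ÷ 2 = 145929 remainder 0
145929 ÷ 2 = 72964 remainder 1
72964 ÷ 2 = 36482 remainder 0
36482 ÷ 2 = 18241 remainder 0
18241 ÷ 2 = 9120 remainder 1
9120 ÷ 2 = 4560 remainder 0
4560 ÷ 2 = 2280 remainder 0
2280 ÷ 2 = 1140 remainder 0
1140 ÷ 2 = 570 remainder 0
570 ÷ 2 = 285 remainder 0
285 ÷ 2 = 142 remainder 1
142 ÷ 2 = 71 remainder 0
71 ÷ 2 = 35 remainder 1
35 ÷ 2 = 17 remainder 1
17 ÷ 2 = 8 remainder 1
8 ÷ 2 = 4 remainder 0
4 ÷ 2 = 2 remainder 0
2 ÷ 2 = 1 remainder 0
1 ÷ 2 = 0 remainder 1
Reading remainders bottom to top: 10001110100000100100



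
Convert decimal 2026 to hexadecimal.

Using repeated division by 16 (digits 10–15 are A–F):
2026 ÷ 16 = 126 remainder 10 (A)
126 ÷ 16 = 7 remainder 14 (E)
7 ÷ 16 = 0 remainder 7
Reading remainders bottom to top: 7EA



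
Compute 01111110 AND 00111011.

AND: 1 only when both bits are 1
  01111110
& 00111011
----------
  00111010
Decimal: 126 & 59 = 58



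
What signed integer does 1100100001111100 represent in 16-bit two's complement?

Binary: 1100100001111100
Sign bit: 1 (negative)
Invert: 0011011110000011
Add 1:  0011011110000100
Magnitude: 0011011110000100 = 8192 + 4096 + 1024 + 512 + 256 + 128 + 4 = 14212
Value: -14212



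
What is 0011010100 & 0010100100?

AND: 1 only when both bits are 1
  0011010100
& 0010100100
------------
  0010000100
Decimal: 212 & 164 = 132



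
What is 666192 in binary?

Using repeated division by 2:
666192 ÷ 2 = 333096 remainder 0
333096 ÷ 2 = 166548 remainder 0
166548 ÷ 2 = 83274 remainder 0
83274 ÷ 2 = 41637 remainder 0
41637 ÷ 2 = 20818 remainder 1
20818 ÷ 2 = 10409 remainder 0
10409 ÷ 2 = 5204 remainder 1
5204 ÷ 2 = 2602 remainder 0
2602 ÷ 2 = 1301 remainder 0
1301 ÷ 2 = 650 remainder 1
650 ÷ 2 = 325 remainder 0
325 ÷ 2 = 162 remainder 1
162 ÷ 2 = 81 remainder 0
81 ÷ 2 = 40 remainder 1
40 ÷ 2 = 20 remainder 0
20 ÷ 2 = 10 remainder 0
10 ÷ 2 = 5 remainder 0
5 ÷ 2 = 2 remainder 1
2 ÷ 2 = 1 remainder 0
1 ÷ 2 = 0 remainder 1
Reading remainders bottom to top: 10100010101001010000



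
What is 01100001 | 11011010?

OR: 1 when either bit is 1
  01100001
| 11011010
----------
  11111011
Decimal: 97 | 218 = 251



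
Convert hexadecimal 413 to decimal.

Expand by place value (powers of 16):
413 = 4 × 16^2 + 1 × 16^1 + 3 × 16^0
= 4 × 256 + 1 × 16 + 3 × 1
= 1024 + 16 + 3
= 1043



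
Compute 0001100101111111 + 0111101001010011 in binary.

Add column by column from the right: bit + bit + carry-in; write the sum mod 2, carry 1 when the sum is 2 or 3.
carry:  1111000011111110
        0001100101111111
+       0111101001010011
------------------------
       01001001111010010
(the carry out of the leftmost column, 0, becomes the leading bit)
Decimal check:
  0001100101111111 = 4096 + 2048 + 256 + 64 + 32 + 16 + 8 + 4 + 2 + 1 = 6527
  0111101001010011 = 16384 + 8192 + 4096 + 2048 + 512 + 64 + 16 + 2 + 1 = 31315
  6527 + 31315 = 37842, and 01001001111010010 = 32768 + 4096 + 512 + 256 + 128 + 64 + 16 + 2 = 37842 ✓



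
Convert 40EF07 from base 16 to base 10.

Expand by place value (powers of 16):
Digit values: E = 14, F = 15
40EF07 = 4 × 16^5 + 0 × 16^4 + 14 × 16^3 + 15 × 16^2 + 0 × 16^1 + 7 × 16^0
= 4 × 1048576 + 0 × 65536 + 14 × 4096 + 15 × 256 + 0 × 16 + 7 × 1
= 4194304 + 0 + 57344 + 3840 + 0 + 7
= 4255495



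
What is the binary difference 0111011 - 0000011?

Method 1 - Direct subtraction (column by column from the right: bit − bit − borrow-in; if negative, add 2 and borrow 1 from the next column):
borrow: 0000000
        0111011
-       0000011
---------------
        0111000

Method 2 - Add two's complement:
Two's complement of 0000011: invert → 1111100, add 1 → 1111101
  0111011
+ 1111101
---------
 10111000  (end carry out of the top bit = 1)
Discarding the end carry: 0111000
Decimal check:
  0111011 = 32 + 16 + 8 + 2 + 1 = 59
  0000011 = 2 + 1 = 3
  59 - 3 = 56, and 0111000 = 32 + 16 + 8 = 56 ✓



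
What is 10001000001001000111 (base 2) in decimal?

Sum of powers of 2 for each 1-bit:
2^0 + 2^1 + 2^2 + 2^6 + 2^9 + 2^15 + 2^19
= 1 + 2 + 4 + 64 + 512 + 32768 + 524288
= 557639



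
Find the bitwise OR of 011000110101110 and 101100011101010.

OR: 1 when either bit is 1
  011000110101110
| 101100011101010
-----------------
  111100111101110
Decimal: 12718 | 22762 = 31214



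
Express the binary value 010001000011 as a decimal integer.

Sum of powers of 2 for each 1-bit:
2^0 + 2^1 + 2^6 + 2^10
= 1 + 2 + 64 + 1024
= 1091



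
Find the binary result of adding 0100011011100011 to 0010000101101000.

Add column by column from the right: bit + bit + carry-in; write the sum mod 2, carry 1 when the sum is 2 or 3.
carry:  0000111111000000
        0100011011100011
+       0010000101101000
------------------------
       00110100001001011
(the carry out of the leftmost column, 0, becomes the leading bit)
Decimal check:
  0100011011100011 = 16384 + 1024 + 512 + 128 + 64 + 32 + 2 + 1 = 18147
  0010000101101000 = 8192 + 256 + 64 + 32 + 8 = 8552
  18147 + 8552 = 26699, and 00110100001001011 = 16384 + 8192 + 2048 + 64 + 8 + 2 + 1 = 26699 ✓



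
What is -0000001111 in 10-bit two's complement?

Original: 0000001111
Step 1 - Invert all bits: 1111110000
Step 2 - Add 1: 1111110001
Verification: 0000001111 + 1111110001 = 10000000000; discarding the end carry (carry out of the top bit) leaves the 10-bit value 0000000000, as required for x + (-x)



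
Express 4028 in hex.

Using repeated division by 16 (digits 10–15 are A–F):
4028 ÷ 16 = 251 remainder 12 (C)
251 ÷ 16 = 15 remainder 11 (B)
15 ÷ 16 = 0 remainder 15 (F)
Reading remainders bottom to top: FBC



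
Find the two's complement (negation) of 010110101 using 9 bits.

Original: 010110101
Step 1 - Invert all bits: 101001010
Step 2 - Add 1: 101001011
Verification: 010110101 + 101001011 = 1000000000; discarding the end carry (carry out of the top bit) leaves the 9-bit value 000000000, as required for x + (-x)



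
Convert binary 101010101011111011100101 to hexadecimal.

Group into 4-bit nibbles from right:
  1010 = A
  1010 = A
  1011 = B
  1110 = E
  1110 = E
  0101 = 5
Result: AABEE5



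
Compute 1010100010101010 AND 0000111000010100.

AND: 1 only when both bits are 1
  1010100010101010
& 0000111000010100
------------------
  0000100000000000
Decimal: 43178 & 3604 = 2048



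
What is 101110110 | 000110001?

OR: 1 when either bit is 1
  101110110
| 000110001
-----------
  101110111
Decimal: 374 | 49 = 375



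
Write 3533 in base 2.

Using repeated division by 2:
3533 ÷ 2 = 1766 remainder 1
1766 ÷ 2 = 883 remainder 0
883 ÷ 2 = 441 remainder 1
441 ÷ 2 = 220 remainder 1
220 ÷ 2 = 110 remainder 0
110 ÷ 2 = 55 remainder 0
55 ÷ 2 = 27 remainder 1
27 ÷ 2 = 13 remainder 1
13 ÷ 2 = 6 remainder 1
6 ÷ 2 = 3 remainder 0
3 ÷ 2 = 1 remainder 1
1 ÷ 2 = 0 remainder 1
Reading remainders bottom to top: 110111001101



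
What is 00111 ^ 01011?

XOR: 1 when bits differ
  00111
^ 01011
-------
  01100
Decimal: 7 ^ 11 = 12



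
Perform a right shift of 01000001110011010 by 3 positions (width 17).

Original: 01000001110011010 (decimal 33690)
Shift right by 3 positions
Drop the 3 low bits; fill with zeros on the left
Result: 00001000001110011 (decimal 4211)
Equivalent: 33690 >> 3 = 33690 ÷ 2^3 = 4211



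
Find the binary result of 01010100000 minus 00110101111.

Method 1 - Direct subtraction (column by column from the right: bit − bit − borrow-in; if negative, add 2 and borrow 1 from the next column):
borrow: 01111111110
        01010100000
-       00110101111
-------------------
        00011110001

Method 2 - Add two's complement:
Two's complement of 00110101111: invert → 11001010000, add 1 → 11001010001
  01010100000
+ 11001010001
-------------
 100011110001  (end carry out of the top bit = 1)
Discarding the end carry: 00011110001
Decimal check:
  01010100000 = 512 + 128 + 32 = 672
  00110101111 = 256 + 128 + 32 + 8 + 4 + 2 + 1 = 431
  672 - 431 = 241, and 00011110001 = 128 + 64 + 32 + 16 + 1 = 241 ✓



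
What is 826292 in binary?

Using repeated division by 2:
826292 ÷ 2 = 413146 remainder 0
413146 ÷ 2 = 206573 remainder 0
206573 ÷ 2 = 103286 remainder 1
103286 ÷ 2 = 51643 remainder 0
51643 ÷ 2 = 25821 remainder 1
25821 ÷ 2 = 12910 remainder 1
12910 ÷ 2 = 6455 remainder 0
6455 ÷ 2 = 3227 remainder 1
3227 ÷ 2 = 1613 remainder 1
1613 ÷ 2 = 806 remainder 1
806 ÷ 2 = 403 remainder 0
403 ÷ 2 = 201 remainder 1
201 ÷ 2 = 100 remainder 1
100 ÷ 2 = 50 remainder 0
50 ÷ 2 = 25 remainder 0
25 ÷ 2 = 12 remainder 1
12 ÷ 2 = 6 remainder 0
6 ÷ 2 = 3 remainder 0
3 ÷ 2 = 1 remainder 1
1 ÷ 2 = 0 remainder 1
Reading remainders bottom to top: 11001001101110110100



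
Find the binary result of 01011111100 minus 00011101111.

Method 1 - Direct subtraction (column by column from the right: bit − bit − borrow-in; if negative, add 2 and borrow 1 from the next column):
borrow: 00000011110
        01011111100
-       00011101111
-------------------
        01000001101

Method 2 - Add two's complement:
Two's complement of 00011101111: invert → 11100010000, add 1 → 11100010001
  01011111100
+ 11100010001
-------------
 101000001101  (end carry out of the top bit = 1)
Discarding the end carry: 01000001101
Decimal check:
  01011111100 = 512 + 128 + 64 + 32 + 16 + 8 + 4 = 764
  00011101111 = 128 + 64 + 32 + 8 + 4 + 2 + 1 = 239
  764 - 239 = 525, and 01000001101 = 512 + 8 + 4 + 1 = 525 ✓



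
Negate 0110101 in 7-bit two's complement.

Original: 0110101
Step 1 - Invert all bits: 1001010
Step 2 - Add 1: 1001011
Verification: 0110101 + 1001011 = 10000000; discarding the end carry (carry out of the top bit) leaves the 7-bit value 0000000, as required for x + (-x)



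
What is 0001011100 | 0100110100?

OR: 1 when either bit is 1
  0001011100
| 0100110100
------------
  0101111100
Decimal: 92 | 308 = 380



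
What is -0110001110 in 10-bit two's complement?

Original: 0110001110
Step 1 - Invert all bits: 1001110001
Step 2 - Add 1: 1001110010
Verification: 0110001110 + 1001110010 = 10000000000; discarding the end carry (carry out of the top bit) leaves the 10-bit value 0000000000, as required for x + (-x)



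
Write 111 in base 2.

Using repeated division by 2:
111 ÷ 2 = 55 remainder 1
55 ÷ 2 = 27 remainder 1
27 ÷ 2 = 13 remainder 1
13 ÷ 2 = 6 remainder 1
6 ÷ 2 = 3 remainder 0
3 ÷ 2 = 1 remainder 1
1 ÷ 2 = 0 remainder 1
Reading remainders bottom to top: 1101111



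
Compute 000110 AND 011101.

AND: 1 only when both bits are 1
  000110
& 011101
--------
  000100
Decimal: 6 & 29 = 4



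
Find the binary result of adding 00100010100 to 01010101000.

Add column by column from the right: bit + bit + carry-in; write the sum mod 2, carry 1 when the sum is 2 or 3.
carry:  00000000000
        00100010100
+       01010101000
-------------------
       001110111100
(the carry out of the leftmost column, 0, becomes the leading bit)
Decimal check:
  00100010100 = 256 + 16 + 4 = 276
  01010101000 = 512 + 128 + 32 + 8 = 680
  276 + 680 = 956, and 001110111100 = 512 + 256 + 128 + 32 + 16 + 8 + 4 = 956 ✓



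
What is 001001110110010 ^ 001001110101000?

XOR: 1 when bits differ
  001001110110010
^ 001001110101000
-----------------
  000000000011010
Decimal: 5042 ^ 5032 = 26



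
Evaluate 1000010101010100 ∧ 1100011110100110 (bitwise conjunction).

AND: 1 only when both bits are 1
  1000010101010100
& 1100011110100110
------------------
  1000010100000100
Decimal: 34132 & 51110 = 34052



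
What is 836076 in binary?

Using repeated division by 2:
836076 ÷ 2 = 418038 remainder 0
418038 ÷ 2 = 209019 remainder 0
209019 ÷ 2 = 104509 remainder 1
104509 ÷ 2 = 52254 remainder 1
52254 ÷ 2 = 26127 remainder 0
26127 ÷ 2 = 13063 remainder 1
13063 ÷ 2 = 6531 remainder 1
6531 ÷ 2 = 3265 remainder 1
3265 ÷ 2 = 1632 remainder 1
1632 ÷ 2 = 816 remainder 0
816 ÷ 2 = 408 remainder 0
408 ÷ 2 = 204 remainder 0
204 ÷ 2 = 102 remainder 0
102 ÷ 2 = 51 remainder 0
51 ÷ 2 = 25 remainder 1
25 ÷ 2 = 12 remainder 1
12 ÷ 2 = 6 remainder 0
6 ÷ 2 = 3 remainder 0
3 ÷ 2 = 1 remainder 1
1 ÷ 2 = 0 remainder 1
Reading remainders bottom to top: 11001100000111101100



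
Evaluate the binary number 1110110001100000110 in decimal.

Sum of powers of 2 for each 1-bit:
2^1 + 2^2 + 2^8 + 2^9 + 2^13 + 2^14 + 2^16 + 2^17 + 2^18
= 2 + 4 + 256 + 512 + 8192 + 16384 + 65536 + 131072 + 262144
= 484102



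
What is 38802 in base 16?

Using repeated division by 16 (digits 10–15 are A–F):
38802 ÷ 16 = 2425 remainder 2
2425 ÷ 16 = 151 remainder 9
151 ÷ 16 = 9 remainder 7
9 ÷ 16 = 0 remainder 9
Reading remainders bottom to top: 9792



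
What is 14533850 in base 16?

Using repeated division by 16 (digits 10–15 are A–F):
14533850 ÷ 16 = 908365 remainder 10 (A)
908365 ÷ 16 = 56772 remainder 13 (D)
56772 ÷ 16 = 3548 remainder 4
3548 ÷ 16 = 221 remainder 12 (C)
221 ÷ 16 = 13 remainder 13 (D)
13 ÷ 16 = 0 remainder 13 (D)
Reading remainders bottom to top: DDC4DA



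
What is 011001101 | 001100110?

OR: 1 when either bit is 1
  011001101
| 001100110
-----------
  011101111
Decimal: 205 | 102 = 239



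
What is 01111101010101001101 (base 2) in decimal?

Sum of powers of 2 for each 1-bit:
2^0 + 2^2 + 2^3 + 2^6 + 2^8 + 2^10 + 2^12 + 2^14 + 2^15 + 2^16 + 2^17 + 2^18
= 1 + 4 + 8 + 64 + 256 + 1024 + 4096 + 16384 + 32768 + 65536 + 131072 + 262144
= 513357



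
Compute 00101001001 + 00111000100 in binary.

Add column by column from the right: bit + bit + carry-in; write the sum mod 2, carry 1 when the sum is 2 or 3.
carry:  01110000000
        00101001001
+       00111000100
-------------------
       001100001101
(the carry out of the leftmost column, 0, becomes the leading bit)
Decimal check:
  00101001001 = 256 + 64 + 8 + 1 = 329
  00111000100 = 256 + 128 + 64 + 4 = 452
  329 + 452 = 781, and 001100001101 = 512 + 256 + 8 + 4 + 1 = 781 ✓



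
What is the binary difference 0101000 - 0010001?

Method 1 - Direct subtraction (column by column from the right: bit − bit − borrow-in; if negative, add 2 and borrow 1 from the next column):
borrow: 0101110
        0101000
-       0010001
---------------
        0010111

Method 2 - Add two's complement:
Two's complement of 0010001: invert → 1101110, add 1 → 1101111
  0101000
+ 1101111
---------
 10010111  (end carry out of the top bit = 1)
Discarding the end carry: 0010111
Decimal check:
  0101000 = 32 + 8 = 40
  0010001 = 16 + 1 = 17
  40 - 17 = 23, and 0010111 = 16 + 4 + 2 + 1 = 23 ✓



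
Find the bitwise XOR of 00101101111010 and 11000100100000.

XOR: 1 when bits differ
  00101101111010
^ 11000100100000
----------------
  11101001011010
Decimal: 2938 ^ 12576 = 14938



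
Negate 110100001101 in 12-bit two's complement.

Original (sign bit 1, negative): 110100001101
Step 1 - Invert all bits: 001011110010
Step 2 - Add 1: 001011110011
Verification: 110100001101 + 001011110011 = 1000000000000; discarding the end carry (carry out of the top bit) leaves the 12-bit value 000000000000, as required for x + (-x)



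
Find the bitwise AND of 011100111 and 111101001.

AND: 1 only when both bits are 1
  011100111
& 111101001
-----------
  011100001
Decimal: 231 & 489 = 225



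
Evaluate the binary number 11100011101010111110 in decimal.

Sum of powers of 2 for each 1-bit:
2^1 + 2^2 + 2^3 + 2^4 + 2^5 + 2^7 + 2^9 + 2^11 + 2^12 + 2^13 + 2^17 + 2^18 + 2^19
= 2 + 4 + 8 + 16 + 32 + 128 + 512 + 2048 + 4096 + 8192 + 131072 + 262144 + 524288
= 932542



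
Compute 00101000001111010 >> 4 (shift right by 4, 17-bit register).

Original: 00101000001111010 (decimal 20602)
Shift right by 4 positions
Drop the 4 low bits; fill with zeros on the left
Result: 00000010100000111 (decimal 1287)
Equivalent: 20602 >> 4 = 20602 ÷ 2^4 = 1287



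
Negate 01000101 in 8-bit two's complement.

Original: 01000101
Step 1 - Invert all bits: 10111010
Step 2 - Add 1: 10111011
Verification: 01000101 + 10111011 = 100000000; discarding the end carry (carry out of the top bit) leaves the 8-bit value 00000000, as required for x + (-x)



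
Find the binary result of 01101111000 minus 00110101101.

Method 1 - Direct subtraction (column by column from the right: bit − bit − borrow-in; if negative, add 2 and borrow 1 from the next column):
borrow: 01100011110
        01101111000
-       00110101101
-------------------
        00111001011

Method 2 - Add two's complement:
Two's complement of 00110101101: invert → 11001010010, add 1 → 11001010011
  01101111000
+ 11001010011
-------------
 100111001011  (end carry out of the top bit = 1)
Discarding the end carry: 00111001011
Decimal check:
  01101111000 = 512 + 256 + 64 + 32 + 16 + 8 = 888
  00110101101 = 256 + 128 + 32 + 8 + 4 + 1 = 429
  888 - 429 = 459, and 00111001011 = 256 + 128 + 64 + 8 + 2 + 1 = 459 ✓



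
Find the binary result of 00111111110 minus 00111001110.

Method 1 - Direct subtraction (column by column from the right: bit − bit − borrow-in; if negative, add 2 and borrow 1 from the next column):
borrow: 00000000000
        00111111110
-       00111001110
-------------------
        00000110000

Method 2 - Add two's complement:
Two's complement of 00111001110: invert → 11000110001, add 1 → 11000110010
  00111111110
+ 11000110010
-------------
 100000110000  (end carry out of the top bit = 1)
Discarding the end carry: 00000110000
Decimal check:
  00111111110 = 256 + 128 + 64 + 32 + 16 + 8 + 4 + 2 = 510
  00111001110 = 256 + 128 + 64 + 8 + 4 + 2 = 462
  510 - 462 = 48, and 00000110000 = 32 + 16 = 48 ✓



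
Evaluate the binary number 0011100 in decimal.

Sum of powers of 2 for each 1-bit:
2^2 + 2^3 + 2^4
= 4 + 8 + 16
= 28



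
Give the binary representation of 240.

Using repeated division by 2:
240 ÷ 2 = 120 remainder 0
120 ÷ 2 = 60 remainder 0
60 ÷ 2 = 30 remainder 0
30 ÷ 2 = 15 remainder 0
15 ÷ 2 = 7 remainder 1
7 ÷ 2 = 3 remainder 1
3 ÷ 2 = 1 remainder 1
1 ÷ 2 = 0 remainder 1
Reading remainders bottom to top: 11110000



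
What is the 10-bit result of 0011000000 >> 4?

Original: 0011000000 (decimal 192)
Shift right by 4 positions
Drop the 4 low bits; fill with zeros on the left
Result: 0000001100 (decimal 12)
Equivalent: 192 >> 4 = 192 ÷ 2^4 = 12



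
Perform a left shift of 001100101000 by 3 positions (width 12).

Original: 001100101000 (decimal 808)
Shift left by 3 positions
Append 3 zeros on the right and drop the 3 high bits that overflow the 12-bit width
Result: 100101000000 (decimal 2368)
Equivalent: 808 << 3 = 808 × 2^3 = 6464, truncated to 12 bits = 2368



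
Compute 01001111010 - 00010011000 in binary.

Method 1 - Direct subtraction (column by column from the right: bit − bit − borrow-in; if negative, add 2 and borrow 1 from the next column):
borrow: 01100000000
        01001111010
-       00010011000
-------------------
        00111100010

Method 2 - Add two's complement:
Two's complement of 00010011000: invert → 11101100111, add 1 → 11101101000
  01001111010
+ 11101101000
-------------
 100111100010  (end carry out of the top bit = 1)
Discarding the end carry: 00111100010
Decimal check:
  01001111010 = 512 + 64 + 32 + 16 + 8 + 2 = 634
  00010011000 = 128 + 16 + 8 = 152
  634 - 152 = 482, and 00111100010 = 256 + 128 + 64 + 32 + 2 = 482 ✓



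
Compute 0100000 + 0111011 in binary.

Add column by column from the right: bit + bit + carry-in; write the sum mod 2, carry 1 when the sum is 2 or 3.
carry:  1000000
        0100000
+       0111011
---------------
       01011011
(the carry out of the leftmost column, 0, becomes the leading bit)
Decimal check:
  0100000 = 32
  0111011 = 32 + 16 + 8 + 2 + 1 = 59
  32 + 59 = 91, and 01011011 = 64 + 16 + 8 + 2 + 1 = 91 ✓



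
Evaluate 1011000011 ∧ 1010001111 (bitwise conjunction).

AND: 1 only when both bits are 1
  1011000011
& 1010001111
------------
  1010000011
Decimal: 707 & 655 = 643



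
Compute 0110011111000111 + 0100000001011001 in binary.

Add column by column from the right: bit + bit + carry-in; write the sum mod 2, carry 1 when the sum is 2 or 3.
carry:  1000111110111110
        0110011111000111
+       0100000001011001
------------------------
       01010100000100000
(the carry out of the leftmost column, 0, becomes the leading bit)
Decimal check:
  0110011111000111 = 16384 + 8192 + 1024 + 512 + 256 + 128 + 64 + 4 + 2 + 1 = 26567
  0100000001011001 = 16384 + 64 + 16 + 8 + 1 = 16473
  26567 + 16473 = 43040, and 01010100000100000 = 32768 + 8192 + 2048 + 32 = 43040 ✓



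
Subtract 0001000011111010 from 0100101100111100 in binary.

Method 1 - Direct subtraction (column by column from the right: bit − bit − borrow-in; if negative, add 2 and borrow 1 from the next column):
borrow: 0110000110000100
        0100101100111100
-       0001000011111010
------------------------
        0011101001000010

Method 2 - Add two's complement:
Two's complement of 0001000011111010: invert → 1110111100000101, add 1 → 1110111100000110
  0100101100111100
+ 1110111100000110
------------------
 10011101001000010  (end carry out of the top bit = 1)
Discarding the end carry: 0011101001000010
Decimal check:
  0100101100111100 = 16384 + 2048 + 512 + 256 + 32 + 16 + 8 + 4 = 19260
  0001000011111010 = 4096 + 128 + 64 + 32 + 16 + 8 + 2 = 4346
  19260 - 4346 = 14914, and 0011101001000010 = 8192 + 4096 + 2048 + 512 + 64 + 2 = 14914 ✓



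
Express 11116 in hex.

Using repeated division by 16 (digits 10–15 are A–F):
11116 ÷ 16 = 694 remainder 12 (C)
694 ÷ 16 = 43 remainder 6
43 ÷ 16 = 2 remainder 11 (B)
2 ÷ 16 = 0 remainder 2
Reading remainders bottom to top: 2B6C



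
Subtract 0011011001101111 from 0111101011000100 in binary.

Method 1 - Direct subtraction (column by column from the right: bit − bit − borrow-in; if negative, add 2 and borrow 1 from the next column):
borrow: 0000100011111110
        0111101011000100
-       0011011001101111
------------------------
        0100010001010101

Method 2 - Add two's complement:
Two's complement of 0011011001101111: invert → 1100100110010000, add 1 → 1100100110010001
  0111101011000100
+ 1100100110010001
------------------
 10100010001010101  (end carry out of the top bit = 1)
Discarding the end carry: 0100010001010101
Decimal check:
  0111101011000100 = 16384 + 8192 + 4096 + 2048 + 512 + 128 + 64 + 4 = 31428
  0011011001101111 = 8192 + 4096 + 1024 + 512 + 64 + 32 + 8 + 4 + 2 + 1 = 13935
  31428 - 13935 = 17493, and 0100010001010101 = 16384 + 1024 + 64 + 16 + 4 + 1 = 17493 ✓



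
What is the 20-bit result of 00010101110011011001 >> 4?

Original: 00010101110011011001 (decimal 89305)
Shift right by 4 positions
Drop the 4 low bits; fill with zeros on the left
Result: 00000001010111001101 (decimal 5581)
Equivalent: 89305 >> 4 = 89305 ÷ 2^4 = 5581



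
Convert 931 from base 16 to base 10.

Expand by place value (powers of 16):
931 = 9 × 16^2 + 3 × 16^1 + 1 × 16^0
= 9 × 256 + 3 × 16 + 1 × 1
= 2304 + 48 + 1
= 2353



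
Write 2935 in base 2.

Using repeated division by 2:
2935 ÷ 2 = 1467 remainder 1
1467 ÷ 2 = 733 remainder 1
733 ÷ 2 = 366 remainder 1
366 ÷ 2 = 183 remainder 0
183 ÷ 2 = 91 remainder 1
91 ÷ 2 = 45 remainder 1
45 ÷ 2 = 22 remainder 1
22 ÷ 2 = 11 remainder 0
11 ÷ 2 = 5 remainder 1
5 ÷ 2 = 2 remainder 1
2 ÷ 2 = 1 remainder 0
1 ÷ 2 = 0 remainder 1
Reading remainders bottom to top: 101101110111



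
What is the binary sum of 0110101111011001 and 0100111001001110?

Add column by column from the right: bit + bit + carry-in; write the sum mod 2, carry 1 when the sum is 2 or 3.
carry:  1001111110110000
        0110101111011001
+       0100111001001110
------------------------
       01011101000100111
(the carry out of the leftmost column, 0, becomes the leading bit)
Decimal check:
  0110101111011001 = 16384 + 8192 + 2048 + 512 + 256 + 128 + 64 + 16 + 8 + 1 = 27609
  0100111001001110 = 16384 + 2048 + 1024 + 512 + 64 + 8 + 4 + 2 = 20046
  27609 + 20046 = 47655, and 01011101000100111 = 32768 + 8192 + 4096 + 2048 + 512 + 32 + 4 + 2 + 1 = 47655 ✓



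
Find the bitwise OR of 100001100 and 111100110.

OR: 1 when either bit is 1
  100001100
| 111100110
-----------
  111101110
Decimal: 268 | 486 = 494



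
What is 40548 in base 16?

Using repeated division by 16 (digits 10–15 are A–F):
40548 ÷ 16 = 2534 remainder 4
2534 ÷ 16 = 158 remainder 6
158 ÷ 16 = 9 remainder 14 (E)
9 ÷ 16 = 0 remainder 9
Reading remainders bottom to top: 9E64



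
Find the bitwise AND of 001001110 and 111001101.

AND: 1 only when both bits are 1
  001001110
& 111001101
-----------
  001001100
Decimal: 78 & 461 = 76



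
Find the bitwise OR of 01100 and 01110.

OR: 1 when either bit is 1
  01100
| 01110
-------
  01110
Decimal: 12 | 14 = 14



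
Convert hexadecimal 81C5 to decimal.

Expand by place value (powers of 16):
Digit values: C = 12
81C5 = 8 × 16^3 + 1 × 16^2 + 12 × 16^1 + 5 × 16^0
= 8 × 4096 + 1 × 256 + 12 × 16 + 5 × 1
= 32768 + 256 + 192 + 5
= 33221



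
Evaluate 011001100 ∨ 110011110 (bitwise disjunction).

OR: 1 when either bit is 1
  011001100
| 110011110
-----------
  111011110
Decimal: 204 | 414 = 478



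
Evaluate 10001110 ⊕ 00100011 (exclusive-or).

XOR: 1 when bits differ
  10001110
^ 00100011
----------
  10101101
Decimal: 142 ^ 35 = 173



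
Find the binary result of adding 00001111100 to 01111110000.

Add column by column from the right: bit + bit + carry-in; write the sum mod 2, carry 1 when the sum is 2 or 3.
carry:  11111100000
        00001111100
+       01111110000
-------------------
       010001101100
(the carry out of the leftmost column, 0, becomes the leading bit)
Decimal check:
  00001111100 = 64 + 32 + 16 + 8 + 4 = 124
  01111110000 = 512 + 256 + 128 + 64 + 32 + 16 = 1008
  124 + 1008 = 1132, and 010001101100 = 1024 + 64 + 32 + 8 + 4 = 1132 ✓



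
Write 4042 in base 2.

Using repeated division by 2:
4042 ÷ 2 = 2021 remainder 0
2021 ÷ 2 = 1010 remainder 1
1010 ÷ 2 = 505 remainder 0
505 ÷ 2 = 252 remainder 1
252 ÷ 2 = 126 remainder 0
126 ÷ 2 = 63 remainder 0
63 ÷ 2 = 31 remainder 1
31 ÷ 2 = 15 remainder 1
15 ÷ 2 = 7 remainder 1
7 ÷ 2 = 3 remainder 1
3 ÷ 2 = 1 remainder 1
1 ÷ 2 = 0 remainder 1
Reading remainders bottom to top: 111111001010



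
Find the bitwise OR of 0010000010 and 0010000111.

OR: 1 when either bit is 1
  0010000010
| 0010000111
------------
  0010000111
Decimal: 130 | 135 = 135



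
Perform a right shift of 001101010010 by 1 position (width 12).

Original: 001101010010 (decimal 850)
Shift right by 1 position
Drop the 1 low bit; fill with zero on the left
Result: 000110101001 (decimal 425)
Equivalent: 850 >> 1 = 850 ÷ 2^1 = 425



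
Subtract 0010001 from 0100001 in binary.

Method 1 - Direct subtraction (column by column from the right: bit − bit − borrow-in; if negative, add 2 and borrow 1 from the next column):
borrow: 0100000
        0100001
-       0010001
---------------
        0010000

Method 2 - Add two's complement:
Two's complement of 0010001: invert → 1101110, add 1 → 1101111
  0100001
+ 1101111
---------
 10010000  (end carry out of the top bit = 1)
Discarding the end carry: 0010000
Decimal check:
  0100001 = 32 + 1 = 33
  0010001 = 16 + 1 = 17
  33 - 17 = 16, and 0010000 = 16 ✓



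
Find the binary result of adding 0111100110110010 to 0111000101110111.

Add column by column from the right: bit + bit + carry-in; write the sum mod 2, carry 1 when the sum is 2 or 3.
carry:  1110001111101100
        0111100110110010
+       0111000101110111
------------------------
       01110101100101001
(the carry out of the leftmost column, 0, becomes the leading bit)
Decimal check:
  0111100110110010 = 16384 + 8192 + 4096 + 2048 + 256 + 128 + 32 + 16 + 2 = 31154
  0111000101110111 = 16384 + 8192 + 4096 + 256 + 64 + 32 + 16 + 4 + 2 + 1 = 29047
  31154 + 29047 = 60201, and 01110101100101001 = 32768 + 16384 + 8192 + 2048 + 512 + 256 + 32 + 8 + 1 = 60201 ✓



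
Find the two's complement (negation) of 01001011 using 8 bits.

Original: 01001011
Step 1 - Invert all bits: 10110100
Step 2 - Add 1: 10110101
Verification: 01001011 + 10110101 = 100000000; discarding the end carry (carry out of the top bit) leaves the 8-bit value 00000000, as required for x + (-x)



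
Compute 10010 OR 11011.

OR: 1 when either bit is 1
  10010
| 11011
-------
  11011
Decimal: 18 | 27 = 27



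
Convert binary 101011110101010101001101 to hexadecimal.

Group into 4-bit nibbles from right:
  1010 = A
  1111 = F
  0101 = 5
  0101 = 5
  0100 = 4
  1101 = D
Result: AF554D



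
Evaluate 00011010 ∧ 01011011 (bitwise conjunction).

AND: 1 only when both bits are 1
  00011010
& 01011011
----------
  00011010
Decimal: 26 & 91 = 26



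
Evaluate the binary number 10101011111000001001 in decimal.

Sum of powers of 2 for each 1-bit:
2^0 + 2^3 + 2^9 + 2^10 + 2^11 + 2^12 + 2^13 + 2^15 + 2^17 + 2^19
= 1 + 8 + 512 + 1024 + 2048 + 4096 + 8192 + 32768 + 131072 + 524288
= 704009



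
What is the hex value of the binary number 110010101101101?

Group into 4-bit nibbles from right:
  0110 = 6
  0101 = 5
  0110 = 6
  1101 = D
Result: 656D



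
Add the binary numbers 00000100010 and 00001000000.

Add column by column from the right: bit + bit + carry-in; write the sum mod 2, carry 1 when the sum is 2 or 3.
carry:  00000000000
        00000100010
+       00001000000
-------------------
       000001100010
(the carry out of the leftmost column, 0, becomes the leading bit)
Decimal check:
  00000100010 = 32 + 2 = 34
  00001000000 = 64
  34 + 64 = 98, and 000001100010 = 64 + 32 + 2 = 98 ✓



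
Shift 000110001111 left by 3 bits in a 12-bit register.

Original: 000110001111 (decimal 399)
Shift left by 3 positions
Append 3 zeros on the right
Result: 110001111000 (decimal 3192)
Equivalent: 399 << 3 = 399 × 2^3 = 3192



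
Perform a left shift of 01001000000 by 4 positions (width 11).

Original: 01001000000 (decimal 576)
Shift left by 4 positions
Append 4 zeros on the right and drop the 4 high bits that overflow the 11-bit width
Result: 10000000000 (decimal 1024)
Equivalent: 576 << 4 = 576 × 2^4 = 9216, truncated to 11 bits = 1024



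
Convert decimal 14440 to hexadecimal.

Using repeated division by 16 (digits 10–15 are A–F):
14440 ÷ 16 = 902 remainder 8
902 ÷ 16 = 56 remainder 6
56 ÷ 16 = 3 remainder 8
3 ÷ 16 = 0 remainder 3
Reading remainders bottom to top: 3868



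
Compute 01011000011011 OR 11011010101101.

OR: 1 when either bit is 1
  01011000011011
| 11011010101101
----------------
  11011010111111
Decimal: 5659 | 13997 = 14015



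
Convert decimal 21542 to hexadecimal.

Using repeated division by 16 (digits 10–15 are A–F):
21542 ÷ 16 = 1346 remainder 6
1346 ÷ 16 = 84 remainder 2
84 ÷ 16 = 5 remainder 4
5 ÷ 16 = 0 remainder 5
Reading remainders bottom to top: 5426



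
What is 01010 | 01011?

OR: 1 when either bit is 1
  01010
| 01011
-------
  01011
Decimal: 10 | 11 = 11



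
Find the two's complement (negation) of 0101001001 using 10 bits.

Original: 0101001001
Step 1 - Invert all bits: 1010110110
Step 2 - Add 1: 1010110111
Verification: 0101001001 + 1010110111 = 10000000000; discarding the end carry (carry out of the top bit) leaves the 10-bit value 0000000000, as required for x + (-x)



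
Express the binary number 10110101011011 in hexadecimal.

Group into 4-bit nibbles from right:
  0010 = 2
  1101 = D
  0101 = 5
  1011 = B
Result: 2D5B



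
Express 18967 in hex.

Using repeated division by 16 (digits 10–15 are A–F):
18967 ÷ 16 = 1185 remainder 7
1185 ÷ 16 = 74 remainder 1
74 ÷ 16 = 4 remainder 10 (A)
4 ÷ 16 = 0 remainder 4
Reading remainders bottom to top: 4A17



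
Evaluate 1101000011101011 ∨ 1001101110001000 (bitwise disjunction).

OR: 1 when either bit is 1
  1101000011101011
| 1001101110001000
------------------
  1101101111101011
Decimal: 53483 | 39816 = 56299



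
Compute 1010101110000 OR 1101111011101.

OR: 1 when either bit is 1
  1010101110000
| 1101111011101
---------------
  1111111111101
Decimal: 5488 | 7133 = 8189



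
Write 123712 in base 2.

Using repeated division by 2:
123712 ÷ 2 = 61856 remainder 0
61856 ÷ 2 = 30928 remainder 0
30928 ÷ 2 = 15464 remainder 0
15464 ÷ 2 = 7732 remainder 0
7732 ÷ 2 = 3866 remainder 0
3866 ÷ 2 = 1933 remainder 0
1933 ÷ 2 = 966 remainder 1
966 ÷ 2 = 483 remainder 0
483 ÷ 2 = 241 remainder 1
241 ÷ 2 = 120 remainder 1
120 ÷ 2 = 60 remainder 0
60 ÷ 2 = 30 remainder 0
30 ÷ 2 = 15 remainder 0
15 ÷ 2 = 7 remainder 1
7 ÷ 2 = 3 remainder 1
3 ÷ 2 = 1 remainder 1
1 ÷ 2 = 0 remainder 1
Reading remainders bottom to top: 11110001101000000



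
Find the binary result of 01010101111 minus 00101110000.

Method 1 - Direct subtraction (column by column from the right: bit − bit − borrow-in; if negative, add 2 and borrow 1 from the next column):
borrow: 01011100000
        01010101111
-       00101110000
-------------------
        00100111111

Method 2 - Add two's complement:
Two's complement of 00101110000: invert → 11010001111, add 1 → 11010010000
  01010101111
+ 11010010000
-------------
 100100111111  (end carry out of the top bit = 1)
Discarding the end carry: 00100111111
Decimal check:
  01010101111 = 512 + 128 + 32 + 8 + 4 + 2 + 1 = 687
  00101110000 = 256 + 64 + 32 + 16 = 368
  687 - 368 = 319, and 00100111111 = 256 + 32 + 16 + 8 + 4 + 2 + 1 = 319 ✓



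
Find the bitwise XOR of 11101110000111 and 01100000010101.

XOR: 1 when bits differ
  11101110000111
^ 01100000010101
----------------
  10001110010010
Decimal: 15239 ^ 6165 = 9106



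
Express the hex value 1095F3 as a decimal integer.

Expand by place value (powers of 16):
Digit values: F = 15
1095F3 = 1 × 16^5 + 0 × 16^4 + 9 × 16^3 + 5 × 16^2 + 15 × 16^1 + 3 × 16^0
= 1 × 1048576 + 0 × 65536 + 9 × 4096 + 5 × 256 + 15 × 16 + 3 × 1
= 1048576 + 0 + 36864 + 1280 + 240 + 3
= 1086963



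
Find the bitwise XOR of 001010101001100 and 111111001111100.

XOR: 1 when bits differ
  001010101001100
^ 111111001111100
-----------------
  110101100110000
Decimal: 5452 ^ 32380 = 27440



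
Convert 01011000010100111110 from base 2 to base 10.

Sum of powers of 2 for each 1-bit:
2^1 + 2^2 + 2^3 + 2^4 + 2^5 + 2^8 + 2^10 + 2^15 + 2^16 + 2^18
= 2 + 4 + 8 + 16 + 32 + 256 + 1024 + 32768 + 65536 + 262144
= 361790



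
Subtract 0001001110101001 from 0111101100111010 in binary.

Method 1 - Direct subtraction (column by column from the right: bit − bit − borrow-in; if negative, add 2 and borrow 1 from the next column):
borrow: 0000111100000010
        0111101100111010
-       0001001110101001
------------------------
        0110011110010001

Method 2 - Add two's complement:
Two's complement of 0001001110101001: invert → 1110110001010110, add 1 → 1110110001010111
  0111101100111010
+ 1110110001010111
------------------
 10110011110010001  (end carry out of the top bit = 1)
Discarding the end carry: 0110011110010001
Decimal check:
  0111101100111010 = 16384 + 8192 + 4096 + 2048 + 512 + 256 + 32 + 16 + 8 + 2 = 31546
  0001001110101001 = 4096 + 512 + 256 + 128 + 32 + 8 + 1 = 5033
  31546 - 5033 = 26513, and 0110011110010001 = 16384 + 8192 + 1024 + 512 + 256 + 128 + 16 + 1 = 26513 ✓

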